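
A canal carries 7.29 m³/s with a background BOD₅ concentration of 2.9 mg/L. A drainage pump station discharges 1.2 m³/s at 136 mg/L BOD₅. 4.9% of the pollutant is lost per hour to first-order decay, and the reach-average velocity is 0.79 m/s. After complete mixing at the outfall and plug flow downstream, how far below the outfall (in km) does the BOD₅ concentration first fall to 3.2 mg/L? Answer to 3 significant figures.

Mass balance: C = (7.290·2.900 + 1.200·136.0) / 8.490 = 184.3/8.490 = 21.71 mg/L.
4.9%/h lost → k = −ln(1 − 0.049) = 0.05024 h⁻¹.
Set 21.71·exp(−k·t) = 3.2 → t = ln(21.71/3.2)/k = 137200 s = 38.11 h.
Distance = v·t = 0.79·137200 = 108400 m = 108.4 km.

108 km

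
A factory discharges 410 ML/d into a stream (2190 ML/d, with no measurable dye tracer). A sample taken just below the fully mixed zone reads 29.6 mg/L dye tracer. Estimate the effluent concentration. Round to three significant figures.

188 mg/L

Mass balance: 2190·0 + 410.0·Cₑ = 2600·29.60
→ Cₑ = (2600·29.60 − 2190·0) / 410.0 = 187.7 mg/L.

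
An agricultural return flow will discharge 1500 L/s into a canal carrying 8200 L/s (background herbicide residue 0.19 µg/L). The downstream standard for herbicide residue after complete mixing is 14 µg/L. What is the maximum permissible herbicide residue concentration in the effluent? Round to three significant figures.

89.5 µg/L

At the limit, (Qr·Cr + Qe·Cₑ)/(Qr + Qe) = 14:
Cₑ = (9700·14 − 8200·0.1900) / 1500 = 89.49 µg/L.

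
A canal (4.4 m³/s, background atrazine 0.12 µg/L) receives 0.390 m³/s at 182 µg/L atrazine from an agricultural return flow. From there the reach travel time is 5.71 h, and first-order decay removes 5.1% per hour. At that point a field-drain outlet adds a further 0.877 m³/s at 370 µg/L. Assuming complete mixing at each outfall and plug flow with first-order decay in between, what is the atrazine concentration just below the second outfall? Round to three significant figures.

66.6 µg/L

Flow-weighted average: C = (4.400·0.1200 + 0.3900·182.0) / 4.790 = 71.51/4.790 = 14.93 µg/L; combined flow 4.790 m³/s.
5.1%/h lost → k = −ln(1 − 0.051) = 0.05235 h⁻¹.
Applying C = C₀e^(−kt): 14.93 × 0.7416 = 11.07 µg/L.
Second outfall: C = (4.790·11.07 + 0.8770·370.0)/5.667 = 66.62 µg/L.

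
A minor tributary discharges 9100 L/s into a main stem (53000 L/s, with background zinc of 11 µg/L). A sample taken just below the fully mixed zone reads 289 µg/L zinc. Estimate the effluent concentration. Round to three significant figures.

Mass balance: 53000·11.00 + 9100·Cₑ = 62100·289.0
→ Cₑ = (62100·289.0 − 53000·11.00) / 9100 = 1908 µg/L.

1910 µg/L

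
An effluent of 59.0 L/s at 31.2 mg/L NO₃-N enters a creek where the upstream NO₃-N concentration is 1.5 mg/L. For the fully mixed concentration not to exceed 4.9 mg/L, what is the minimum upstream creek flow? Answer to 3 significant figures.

456 L/s

Set C_mix = 4.9: (Q·1.500 + 59.00·31.20) / (Q + 59.00) = 4.9
→ Q = 59.00·(31.20 − 4.9)/(4.9 − 1.500) = 456.4 L/s.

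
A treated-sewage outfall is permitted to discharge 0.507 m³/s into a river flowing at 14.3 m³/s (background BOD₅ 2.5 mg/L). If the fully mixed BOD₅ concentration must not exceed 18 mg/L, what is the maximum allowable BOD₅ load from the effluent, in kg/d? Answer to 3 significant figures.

Mass balance at the limit: 14.30·2.500 + 0.5070·Cₑ = 14.81·18 → Cₑ = 455.2 mg/L.
Load = 0.5070 m³/s × 455.2 g/m³ × 86 400 s/d = 19940 kg/d.

19900 kg/d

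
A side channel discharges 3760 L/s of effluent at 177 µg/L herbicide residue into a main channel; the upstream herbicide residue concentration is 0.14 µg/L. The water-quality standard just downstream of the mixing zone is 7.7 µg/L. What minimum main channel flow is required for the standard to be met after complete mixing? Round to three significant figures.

84200 L/s

Set C_mix = 7.7: (Q·0.1400 + 3760·177.0) / (Q + 3760) = 7.7
→ Q = 3760·(177.0 − 7.7)/(7.7 − 0.1400) = 84200 L/s.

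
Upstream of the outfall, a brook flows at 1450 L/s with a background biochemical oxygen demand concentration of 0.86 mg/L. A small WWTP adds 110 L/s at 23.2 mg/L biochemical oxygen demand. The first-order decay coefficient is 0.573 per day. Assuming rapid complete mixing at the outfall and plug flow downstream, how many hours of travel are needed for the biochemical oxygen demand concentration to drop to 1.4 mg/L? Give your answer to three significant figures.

Mass balance: C = (1450·0.8600 + 110.0·23.20) / 1560 = 3799/1560 = 2.435 mg/L.
2.435·exp(−k·t) = 1.4 → t = ln(2.435/1.4)/k = 83470 s = 23.19 h.

23.2 h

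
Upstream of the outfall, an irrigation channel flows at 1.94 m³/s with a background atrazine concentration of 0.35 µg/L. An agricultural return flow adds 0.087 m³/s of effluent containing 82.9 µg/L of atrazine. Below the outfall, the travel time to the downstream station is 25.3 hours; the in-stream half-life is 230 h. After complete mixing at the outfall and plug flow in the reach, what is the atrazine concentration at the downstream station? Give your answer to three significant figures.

Mass balance: C = (1.940·0.3500 + 0.08700·82.90) / 2.027 = 7.891/2.027 = 3.893 µg/L.
Half-life 230 h → k = ln 2 / 230 = 0.003014 h⁻¹ = 0.07233 d⁻¹.
Decay over the reach: 3.893·exp(−kt) = 3.893·0.9266 = 3.607 µg/L.

3.61 µg/L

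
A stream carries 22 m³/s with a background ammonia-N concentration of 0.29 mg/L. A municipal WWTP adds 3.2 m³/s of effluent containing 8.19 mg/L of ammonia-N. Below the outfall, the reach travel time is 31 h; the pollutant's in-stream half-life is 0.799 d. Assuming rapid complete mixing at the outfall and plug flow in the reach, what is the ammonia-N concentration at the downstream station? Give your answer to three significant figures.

0.422 mg/L

Flow-weighted average: C = (22.00·0.2900 + 3.200·8.190) / 25.20 = 32.59/25.20 = 1.293 mg/L.
Half-life 0.799 d → k = ln 2 / 0.799 = 0.8675 d⁻¹.
After decay, C = 1.293 × e^(−kt) = 1.293 × 0.3261 = 0.4217 mg/L.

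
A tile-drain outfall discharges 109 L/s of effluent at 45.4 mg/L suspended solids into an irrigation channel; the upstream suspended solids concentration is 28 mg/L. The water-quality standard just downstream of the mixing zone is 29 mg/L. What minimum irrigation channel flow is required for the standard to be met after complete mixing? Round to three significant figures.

Set C_mix = 29: (Q·28.00 + 109.0·45.40) / (Q + 109.0) = 29
→ Q = 109.0·(45.40 − 29)/(29 − 28.00) = 1788 L/s.

1790 L/s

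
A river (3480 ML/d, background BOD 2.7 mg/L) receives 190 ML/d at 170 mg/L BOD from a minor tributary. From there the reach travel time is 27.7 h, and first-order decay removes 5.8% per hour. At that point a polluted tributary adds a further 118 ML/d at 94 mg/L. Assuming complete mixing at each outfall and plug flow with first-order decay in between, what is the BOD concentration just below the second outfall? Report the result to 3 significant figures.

After mixing, C = (3480·2.700 + 190.0·170.0) / 3670 = 41700/3670 = 11.36 mg/L; combined flow 3670 ML/d.
5.8%/h lost → k = −ln(1 − 0.058) = 0.05975 h⁻¹.
Applying C = C₀e^(−kt): 11.36 × 0.1911 = 2.171 mg/L.
Second outfall: C = (3670·2.171 + 118.0·94.00)/3788 = 5.031 mg/L.

5.03 mg/L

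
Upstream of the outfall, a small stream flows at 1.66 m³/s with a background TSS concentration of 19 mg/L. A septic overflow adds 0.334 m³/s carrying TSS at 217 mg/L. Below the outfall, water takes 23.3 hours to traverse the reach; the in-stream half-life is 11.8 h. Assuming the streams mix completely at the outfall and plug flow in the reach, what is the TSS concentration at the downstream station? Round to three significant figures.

Mass balance: C = (1.660·19.00 + 0.3340·217.0) / 1.994 = 104.0/1.994 = 52.17 mg/L.
Half-life 11.8 h → k = ln 2 / 11.8 = 0.05874 h⁻¹ = 1.410 d⁻¹.
After decay, C = 52.17 × e^(−kt) = 52.17 × 0.2544 = 13.27 mg/L.

13.3 mg/L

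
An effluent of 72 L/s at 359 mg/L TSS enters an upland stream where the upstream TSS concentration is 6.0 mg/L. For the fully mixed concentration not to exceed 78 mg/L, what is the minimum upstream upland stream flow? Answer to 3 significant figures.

281 L/s

Set C_mix = 78: (Q·6.000 + 72.00·359.0) / (Q + 72.00) = 78
→ Q = 72.00·(359.0 − 78)/(78 − 6.000) = 281.0 L/s.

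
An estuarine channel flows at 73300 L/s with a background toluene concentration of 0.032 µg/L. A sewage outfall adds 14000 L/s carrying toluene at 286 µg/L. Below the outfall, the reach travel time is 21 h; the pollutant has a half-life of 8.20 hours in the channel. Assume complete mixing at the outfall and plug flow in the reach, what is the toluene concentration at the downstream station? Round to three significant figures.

Flow-weighted average: C = (73300·0.03200 + 14000·286.0) / 87300 = 4006000/87300 = 45.89 µg/L.
Half-life 8.20 h → k = ln 2 / 8.20 = 0.08453 h⁻¹ = 2.029 d⁻¹.
Decay over the reach: 45.89·exp(−kt) = 45.89·0.1695 = 7.777 µg/L.

7.78 µg/L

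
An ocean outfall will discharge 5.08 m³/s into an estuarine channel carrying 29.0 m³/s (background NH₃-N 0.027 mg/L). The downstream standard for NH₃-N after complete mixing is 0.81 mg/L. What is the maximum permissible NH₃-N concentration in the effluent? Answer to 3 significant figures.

5.28 mg/L

At the limit, (Qr·Cr + Qe·Cₑ)/(Qr + Qe) = 0.81:
Cₑ = (34.08·0.81 − 29.00·0.02700) / 5.080 = 5.280 mg/L.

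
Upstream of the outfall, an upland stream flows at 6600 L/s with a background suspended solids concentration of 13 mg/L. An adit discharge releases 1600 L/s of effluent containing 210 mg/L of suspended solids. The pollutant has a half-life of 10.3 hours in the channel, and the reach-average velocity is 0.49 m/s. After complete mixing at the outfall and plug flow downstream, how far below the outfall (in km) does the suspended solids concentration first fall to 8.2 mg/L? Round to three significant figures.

48.1 km

Mixed concentration C = ΣQC/ΣQ = (6600·13.00 + 1600·210.0) / 8200 = 421800/8200 = 51.44 mg/L.
Half-life 10.3 h → k = ln 2 / 10.3 = 0.06730 h⁻¹ = 1.615 d⁻¹.
Set 51.44·exp(−k·t) = 8.2 → t = ln(51.44/8.2)/k = 98230 s = 27.29 h.
Distance = v·t = 0.49·98230 = 48130 m = 48.13 km.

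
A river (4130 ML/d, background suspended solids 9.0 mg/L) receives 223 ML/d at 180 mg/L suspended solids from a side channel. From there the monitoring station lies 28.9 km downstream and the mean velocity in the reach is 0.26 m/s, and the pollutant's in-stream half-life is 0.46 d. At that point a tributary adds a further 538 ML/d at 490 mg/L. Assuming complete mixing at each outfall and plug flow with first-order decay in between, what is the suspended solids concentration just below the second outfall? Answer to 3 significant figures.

56.2 mg/L

Mixed concentration C = ΣQC/ΣQ = (4130·9.000 + 223.0·180.0) / 4353 = 77310/4353 = 17.76 mg/L; combined flow 4353 ML/d.
Travel time t = 28.9·1000 / 0.26 = 111200 s = 30.88 h.
Half-life 0.46 d → k = ln 2 / 0.46 = 1.507 d⁻¹.
Decay over the reach: 17.76·exp(−kt) = 17.76·0.1439 = 2.556 mg/L.
At the second outfall, C = (4353·2.556 + 538.0·490.0) / (4353 + 538.0) = 56.17 mg/L.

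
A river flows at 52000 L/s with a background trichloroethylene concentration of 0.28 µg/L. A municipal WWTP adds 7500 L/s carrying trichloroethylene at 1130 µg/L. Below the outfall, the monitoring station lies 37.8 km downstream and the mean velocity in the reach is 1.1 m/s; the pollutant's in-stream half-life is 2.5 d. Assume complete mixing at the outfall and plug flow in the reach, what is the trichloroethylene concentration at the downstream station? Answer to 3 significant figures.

Mixed concentration C = ΣQC/ΣQ = (52000·0.2800 + 7500·1130) / 59500 = 8490000/59500 = 142.7 µg/L.
Travel time t = 37.8·1000 / 1.1 = 34360 s = 9.545 h.
Half-life 2.5 d → k = ln 2 / 2.5 = 0.2773 d⁻¹.
Decay over the reach: 142.7·exp(−kt) = 142.7·0.8956 = 127.8 µg/L.

128 µg/L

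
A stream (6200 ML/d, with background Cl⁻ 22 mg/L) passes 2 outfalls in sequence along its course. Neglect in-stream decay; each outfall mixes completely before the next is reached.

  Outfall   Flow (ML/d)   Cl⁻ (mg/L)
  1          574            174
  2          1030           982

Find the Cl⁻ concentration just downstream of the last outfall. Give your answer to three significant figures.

160 mg/L

Below outfall 1: Q → 6774 ML/d, C = (6200·22.00 + 574.0·174.0)/6774 = 34.88 mg/L.
Below outfall 2: Q → 7804 ML/d, C = (6774·34.88 + 1030·982.0)/7804 = 159.9 mg/L.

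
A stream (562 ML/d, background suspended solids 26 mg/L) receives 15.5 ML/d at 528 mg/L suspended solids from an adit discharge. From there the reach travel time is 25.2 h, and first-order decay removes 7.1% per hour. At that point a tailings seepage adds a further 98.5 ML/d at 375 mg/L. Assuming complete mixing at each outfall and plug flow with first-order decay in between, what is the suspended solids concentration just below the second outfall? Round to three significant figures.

59.9 mg/L

Conservation of mass: C = (562.0·26.00 + 15.50·528.0) / 577.5 = 22800/577.5 = 39.47 mg/L; combined flow 577.5 ML/d.
7.1%/h lost → k = −ln(1 − 0.071) = 0.07365 h⁻¹.
After decay, C = 39.47 × e^(−kt) = 39.47 × 0.1563 = 6.170 mg/L.
At the second outfall, C = (577.5·6.170 + 98.50·375.0) / (577.5 + 98.50) = 59.91 mg/L.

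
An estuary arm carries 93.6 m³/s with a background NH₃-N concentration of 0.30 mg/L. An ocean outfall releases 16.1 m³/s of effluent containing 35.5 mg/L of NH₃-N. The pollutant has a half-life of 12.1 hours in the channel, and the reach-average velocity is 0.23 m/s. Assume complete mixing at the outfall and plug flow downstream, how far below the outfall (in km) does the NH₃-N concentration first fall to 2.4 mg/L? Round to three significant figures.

11.9 km

Mass balance: C = (93.60·0.3000 + 16.10·35.50) / 109.7 = 599.6/109.7 = 5.466 mg/L.
Half-life 12.1 h → k = ln 2 / 12.1 = 0.05728 h⁻¹ = 1.375 d⁻¹.
Set 5.466·exp(−k·t) = 2.4 → t = ln(5.466/2.4)/k = 51730 s = 14.37 h.
Distance = v·t = 0.23·51730 = 11900 m = 11.90 km.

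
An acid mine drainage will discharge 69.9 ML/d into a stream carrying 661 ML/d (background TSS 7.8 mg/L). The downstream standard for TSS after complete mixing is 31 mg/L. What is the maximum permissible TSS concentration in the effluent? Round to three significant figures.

At the limit, (Qr·Cr + Qe·Cₑ)/(Qr + Qe) = 31:
Cₑ = (730.9·31 − 661.0·7.800) / 69.90 = 250.4 mg/L.

250 mg/L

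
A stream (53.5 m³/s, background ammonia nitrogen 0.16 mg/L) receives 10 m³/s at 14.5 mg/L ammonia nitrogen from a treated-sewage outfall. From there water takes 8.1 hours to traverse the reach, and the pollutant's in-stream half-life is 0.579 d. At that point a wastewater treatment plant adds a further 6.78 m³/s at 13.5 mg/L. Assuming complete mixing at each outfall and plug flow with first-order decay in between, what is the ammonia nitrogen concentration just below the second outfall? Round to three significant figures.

Flow-weighted average: C = (53.50·0.1600 + 10.00·14.50) / 63.50 = 153.6/63.50 = 2.418 mg/L; combined flow 63.50 m³/s.
Half-life 0.579 d → k = ln 2 / 0.579 = 1.197 d⁻¹.
After decay, C = 2.418 × e^(−kt) = 2.418 × 0.6676 = 1.614 mg/L.
Second outfall: C = (63.50·1.614 + 6.780·13.50)/70.28 = 2.761 mg/L.

2.76 mg/L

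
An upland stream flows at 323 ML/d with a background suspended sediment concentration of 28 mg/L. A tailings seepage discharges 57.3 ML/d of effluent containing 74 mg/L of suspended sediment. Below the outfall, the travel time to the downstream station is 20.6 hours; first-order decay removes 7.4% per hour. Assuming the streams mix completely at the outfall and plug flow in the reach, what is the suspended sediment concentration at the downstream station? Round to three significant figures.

7.17 mg/L

Mass balance: C = (323.0·28.00 + 57.30·74.00) / 380.3 = 13280/380.3 = 34.93 mg/L.
7.4%/h lost → k = −ln(1 − 0.074) = 0.07688 h⁻¹.
Decay over the reach: 34.93·exp(−kt) = 34.93·0.2052 = 7.168 mg/L.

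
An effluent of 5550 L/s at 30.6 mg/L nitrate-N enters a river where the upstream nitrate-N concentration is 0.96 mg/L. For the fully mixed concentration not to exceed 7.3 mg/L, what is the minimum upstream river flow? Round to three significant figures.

Set C_mix = 7.3: (Q·0.9600 + 5550·30.60) / (Q + 5550) = 7.3
→ Q = 5550·(30.60 − 7.3)/(7.3 − 0.9600) = 20400 L/s.

20400 L/s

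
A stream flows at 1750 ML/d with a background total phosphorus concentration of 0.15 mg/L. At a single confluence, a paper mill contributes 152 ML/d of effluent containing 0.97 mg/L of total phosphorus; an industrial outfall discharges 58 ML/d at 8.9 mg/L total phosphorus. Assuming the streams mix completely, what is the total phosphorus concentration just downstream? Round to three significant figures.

After mixing, C = (1750·0.1500 + 152.0·0.9700 + 58.00·8.900) / 1960 = 926.1/1960 = 0.4725 mg/L.

0.473 mg/L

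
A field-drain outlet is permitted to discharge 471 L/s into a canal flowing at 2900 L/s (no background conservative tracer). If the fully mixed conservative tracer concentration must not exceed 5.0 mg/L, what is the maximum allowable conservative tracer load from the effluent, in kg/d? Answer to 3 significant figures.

1460 kg/d

Mass balance at the limit: 2900·0 + 471.0·Cₑ = 3371·5.0 → Cₑ = 35.79 mg/L.
471.0 L/s = 0.4710 m³/s. Load = 0.4710 m³/s × 35.79 g/m³ × 86 400 s/d = 1456 kg/d.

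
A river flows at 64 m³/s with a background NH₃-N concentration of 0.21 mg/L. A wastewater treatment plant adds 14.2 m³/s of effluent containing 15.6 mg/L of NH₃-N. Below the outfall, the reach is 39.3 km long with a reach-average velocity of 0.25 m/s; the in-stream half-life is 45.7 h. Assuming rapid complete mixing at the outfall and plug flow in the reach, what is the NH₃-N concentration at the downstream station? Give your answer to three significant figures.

1.55 mg/L

After mixing, C = (64.00·0.2100 + 14.20·15.60) / 78.20 = 235.0/78.20 = 3.005 mg/L.
Travel time t = 39.3·1000 / 0.25 = 157200 s = 43.67 h.
Half-life 45.7 h → k = ln 2 / 45.7 = 0.01517 h⁻¹ = 0.3640 d⁻¹.
After decay, C = 3.005 × e^(−kt) = 3.005 × 0.5157 = 1.549 mg/L.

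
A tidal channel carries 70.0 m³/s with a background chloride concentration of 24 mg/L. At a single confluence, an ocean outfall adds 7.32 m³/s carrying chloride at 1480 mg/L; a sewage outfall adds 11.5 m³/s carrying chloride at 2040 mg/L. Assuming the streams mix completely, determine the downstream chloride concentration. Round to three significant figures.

Mixed concentration C = ΣQC/ΣQ = (70.00·24.00 + 7.320·1480 + 11.50·2040) / 88.82 = 35970/88.82 = 405.0 mg/L.

405 mg/L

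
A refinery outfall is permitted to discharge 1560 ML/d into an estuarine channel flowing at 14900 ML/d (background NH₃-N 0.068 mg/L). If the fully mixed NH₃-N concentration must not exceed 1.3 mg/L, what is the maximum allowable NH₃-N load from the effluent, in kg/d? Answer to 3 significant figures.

Mass balance at the limit: 14900·0.06800 + 1560·Cₑ = 16460·1.3 → Cₑ = 13.07 mg/L.
1560 ML/d = 18.06 m³/s. Load = 18.06 m³/s × 13.07 g/m³ × 86 400 s/d = 20380 kg/d.

20400 kg/d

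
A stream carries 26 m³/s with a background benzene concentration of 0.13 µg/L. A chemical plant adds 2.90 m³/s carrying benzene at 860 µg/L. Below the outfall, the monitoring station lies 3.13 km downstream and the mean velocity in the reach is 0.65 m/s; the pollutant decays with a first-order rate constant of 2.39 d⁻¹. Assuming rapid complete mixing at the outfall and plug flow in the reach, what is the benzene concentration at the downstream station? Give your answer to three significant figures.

75.6 µg/L

Conservation of mass: C = (26.00·0.1300 + 2.900·860.0) / 28.90 = 2497/28.90 = 86.41 µg/L.
Travel time t = 3.13·1000 / 0.65 = 4815 s = 1.338 h.
Applying C = C₀e^(−kt): 86.41 × 0.8753 = 75.64 µg/L.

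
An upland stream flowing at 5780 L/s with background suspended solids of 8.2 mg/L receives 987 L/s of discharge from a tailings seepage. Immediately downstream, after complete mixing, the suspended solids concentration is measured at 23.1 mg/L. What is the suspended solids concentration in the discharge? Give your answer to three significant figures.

110 mg/L

Mass balance: 5780·8.200 + 987.0·Cₑ = 6767·23.10
→ Cₑ = (6767·23.10 − 5780·8.200) / 987.0 = 110.4 mg/L.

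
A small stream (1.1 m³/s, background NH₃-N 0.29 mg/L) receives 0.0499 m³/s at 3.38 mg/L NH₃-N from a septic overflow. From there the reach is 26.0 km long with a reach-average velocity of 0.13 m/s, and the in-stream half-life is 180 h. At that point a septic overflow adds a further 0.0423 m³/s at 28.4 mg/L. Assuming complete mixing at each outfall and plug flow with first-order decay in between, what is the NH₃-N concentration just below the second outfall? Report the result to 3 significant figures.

After mixing, C = (1.100·0.2900 + 0.04990·3.380) / 1.150 = 0.4877/1.150 = 0.4241 mg/L; combined flow 1.150 m³/s.
Travel time t = 26.0·1000 / 0.13 = 200000 s = 55.56 h.
Half-life 180 h → k = ln 2 / 180 = 0.003851 h⁻¹ = 0.09242 d⁻¹.
Decay over the reach: 0.4241·exp(−kt) = 0.4241·0.8074 = 0.3424 mg/L.
Second outfall: C = (1.150·0.3424 + 0.04230·28.40)/1.192 = 1.338 mg/L.

1.34 mg/L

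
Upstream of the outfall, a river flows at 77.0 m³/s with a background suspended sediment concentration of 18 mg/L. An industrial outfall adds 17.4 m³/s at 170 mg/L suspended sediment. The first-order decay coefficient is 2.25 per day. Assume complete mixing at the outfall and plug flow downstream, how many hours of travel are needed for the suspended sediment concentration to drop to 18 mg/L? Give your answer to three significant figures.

Flow-weighted average: C = (77.00·18.00 + 17.40·170.0) / 94.40 = 4344/94.40 = 46.02 mg/L.
46.02·exp(−k·t) = 18 → t = ln(46.02/18)/k = 36040 s = 10.01 h.

10.0 h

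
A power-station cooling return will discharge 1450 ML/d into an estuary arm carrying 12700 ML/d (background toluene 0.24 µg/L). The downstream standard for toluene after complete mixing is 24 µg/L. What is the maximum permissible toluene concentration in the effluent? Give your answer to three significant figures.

At the limit, (Qr·Cr + Qe·Cₑ)/(Qr + Qe) = 24:
Cₑ = (14150·24 − 12700·0.2400) / 1450 = 232.1 µg/L.

232 µg/L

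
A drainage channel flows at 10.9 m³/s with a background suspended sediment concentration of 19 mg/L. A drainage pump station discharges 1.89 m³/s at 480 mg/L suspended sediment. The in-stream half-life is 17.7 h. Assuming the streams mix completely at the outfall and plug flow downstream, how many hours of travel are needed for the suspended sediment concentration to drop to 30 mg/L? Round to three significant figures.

Mixed concentration C = ΣQC/ΣQ = (10.90·19.00 + 1.890·480.0) / 12.79 = 1114/12.79 = 87.12 mg/L.
Half-life 17.7 h → k = ln 2 / 17.7 = 0.03916 h⁻¹ = 0.9399 d⁻¹.
87.12·exp(−k·t) = 30 → t = ln(87.12/30)/k = 98010 s = 27.22 h.

27.2 h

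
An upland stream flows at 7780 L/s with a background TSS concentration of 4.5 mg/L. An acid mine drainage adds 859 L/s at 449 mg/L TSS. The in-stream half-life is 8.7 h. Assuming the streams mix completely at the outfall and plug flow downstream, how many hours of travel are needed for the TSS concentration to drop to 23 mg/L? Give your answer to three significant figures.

9.42 h

Flow-weighted average: C = (7780·4.500 + 859.0·449.0) / 8639 = 420700/8639 = 48.70 mg/L.
Half-life 8.7 h → k = ln 2 / 8.7 = 0.07967 h⁻¹ = 1.912 d⁻¹.
48.70·exp(−k·t) = 23 → t = ln(48.70/23)/k = 33900 s = 9.415 h.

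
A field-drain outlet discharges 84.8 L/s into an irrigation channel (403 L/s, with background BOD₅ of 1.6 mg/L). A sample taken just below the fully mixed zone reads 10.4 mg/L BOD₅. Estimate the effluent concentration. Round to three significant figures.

52.2 mg/L

Mass balance: 403.0·1.600 + 84.80·Cₑ = 487.8·10.40
→ Cₑ = (487.8·10.40 − 403.0·1.600) / 84.80 = 52.22 mg/L.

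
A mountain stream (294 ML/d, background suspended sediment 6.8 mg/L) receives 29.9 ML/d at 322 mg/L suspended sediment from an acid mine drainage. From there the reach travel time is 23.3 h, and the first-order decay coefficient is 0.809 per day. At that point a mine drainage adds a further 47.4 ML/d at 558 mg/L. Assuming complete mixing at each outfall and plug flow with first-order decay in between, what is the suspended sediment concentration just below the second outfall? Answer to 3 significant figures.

Mixed concentration C = ΣQC/ΣQ = (294.0·6.800 + 29.90·322.0) / 323.9 = 11630/323.9 = 35.90 mg/L; combined flow 323.9 ML/d.
Decay over the reach: 35.90·exp(−kt) = 35.90·0.4559 = 16.37 mg/L.
At the second outfall, C = (323.9·16.37 + 47.40·558.0) / (323.9 + 47.40) = 85.51 mg/L.

85.5 mg/L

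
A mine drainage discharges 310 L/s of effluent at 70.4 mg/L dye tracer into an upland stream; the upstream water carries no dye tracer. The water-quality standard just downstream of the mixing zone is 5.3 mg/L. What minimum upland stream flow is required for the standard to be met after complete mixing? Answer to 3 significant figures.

3810 L/s

Set C_mix = 5.3: (Q·0 + 310.0·70.40) / (Q + 310.0) = 5.3
→ Q = 310.0·(70.40 − 5.3)/(5.3 − 0) = 3808 L/s.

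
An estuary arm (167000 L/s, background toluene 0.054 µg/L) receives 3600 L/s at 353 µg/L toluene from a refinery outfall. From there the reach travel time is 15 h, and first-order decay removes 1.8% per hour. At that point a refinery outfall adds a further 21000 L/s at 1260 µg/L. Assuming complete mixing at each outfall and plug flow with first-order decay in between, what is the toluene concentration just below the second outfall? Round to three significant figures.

Flow-weighted average: C = (167000·0.05400 + 3600·353.0) / 170600 = 1280000/170600 = 7.502 µg/L; combined flow 170600 L/s.
1.8%/h lost → k = −ln(1 − 0.018) = 0.01816 h⁻¹.
Decay over the reach: 7.502·exp(−kt) = 7.502·0.7615 = 5.713 µg/L.
At the second outfall, C = (170600·5.713 + 21000·1260) / (170600 + 21000) = 143.2 µg/L.

143 µg/L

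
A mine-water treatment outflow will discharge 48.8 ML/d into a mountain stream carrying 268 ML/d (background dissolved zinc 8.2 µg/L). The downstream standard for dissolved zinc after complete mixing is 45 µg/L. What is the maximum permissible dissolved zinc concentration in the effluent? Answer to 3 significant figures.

At the limit, (Qr·Cr + Qe·Cₑ)/(Qr + Qe) = 45:
Cₑ = (316.8·45 − 268.0·8.200) / 48.80 = 247.1 µg/L.

247 µg/L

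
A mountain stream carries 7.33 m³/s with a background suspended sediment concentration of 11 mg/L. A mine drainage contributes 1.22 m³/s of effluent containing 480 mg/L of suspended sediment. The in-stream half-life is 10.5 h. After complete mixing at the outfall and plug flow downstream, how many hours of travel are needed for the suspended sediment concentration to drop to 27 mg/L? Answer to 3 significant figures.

16.1 h

Flow-weighted average: C = (7.330·11.00 + 1.220·480.0) / 8.550 = 666.2/8.550 = 77.92 mg/L.
Half-life 10.5 h → k = ln 2 / 10.5 = 0.06601 h⁻¹ = 1.584 d⁻¹.
77.92·exp(−k·t) = 27 → t = ln(77.92/27)/k = 57800 s = 16.06 h.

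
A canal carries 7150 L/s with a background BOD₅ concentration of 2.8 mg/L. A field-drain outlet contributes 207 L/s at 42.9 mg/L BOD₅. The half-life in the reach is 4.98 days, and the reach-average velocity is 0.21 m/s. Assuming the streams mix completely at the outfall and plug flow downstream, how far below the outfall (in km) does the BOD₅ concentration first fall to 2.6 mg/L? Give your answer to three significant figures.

53.8 km

Mass balance: C = (7150·2.800 + 207.0·42.90) / 7357 = 28900/7357 = 3.928 mg/L.
Half-life 4.98 d → k = ln 2 / 4.98 = 0.1392 d⁻¹.
Set 3.928·exp(−k·t) = 2.6 → t = ln(3.928/2.6)/k = 256200 s = 71.16 h.
Distance = v·t = 0.21·256200 = 53800 m = 53.80 km.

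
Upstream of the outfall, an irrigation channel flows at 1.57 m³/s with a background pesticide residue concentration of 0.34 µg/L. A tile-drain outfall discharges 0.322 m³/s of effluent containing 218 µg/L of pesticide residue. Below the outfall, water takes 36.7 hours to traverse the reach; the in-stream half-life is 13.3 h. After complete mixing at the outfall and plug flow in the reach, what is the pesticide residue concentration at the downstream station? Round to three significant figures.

After mixing, C = (1.570·0.3400 + 0.3220·218.0) / 1.892 = 70.73/1.892 = 37.38 µg/L.
Half-life 13.3 h → k = ln 2 / 13.3 = 0.05212 h⁻¹ = 1.251 d⁻¹.
Applying C = C₀e^(−kt): 37.38 × 0.1477 = 5.521 µg/L.

5.52 µg/L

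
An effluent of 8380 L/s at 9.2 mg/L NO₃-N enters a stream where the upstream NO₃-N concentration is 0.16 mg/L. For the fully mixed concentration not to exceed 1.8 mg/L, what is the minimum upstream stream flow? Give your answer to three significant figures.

Set C_mix = 1.8: (Q·0.1600 + 8380·9.200) / (Q + 8380) = 1.8
→ Q = 8380·(9.200 − 1.8)/(1.8 − 0.1600) = 37810 L/s.

37800 L/s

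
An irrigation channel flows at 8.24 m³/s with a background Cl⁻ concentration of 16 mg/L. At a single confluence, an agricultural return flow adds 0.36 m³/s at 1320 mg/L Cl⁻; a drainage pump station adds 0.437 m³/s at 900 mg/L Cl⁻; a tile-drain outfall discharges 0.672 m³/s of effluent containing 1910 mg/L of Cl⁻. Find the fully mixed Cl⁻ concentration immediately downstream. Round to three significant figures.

235 mg/L

Flow-weighted average: C = (8.240·16.00 + 0.3600·1320 + 0.4370·900.0 + 0.6720·1910) / 9.709 = 2284/9.709 = 235.2 mg/L.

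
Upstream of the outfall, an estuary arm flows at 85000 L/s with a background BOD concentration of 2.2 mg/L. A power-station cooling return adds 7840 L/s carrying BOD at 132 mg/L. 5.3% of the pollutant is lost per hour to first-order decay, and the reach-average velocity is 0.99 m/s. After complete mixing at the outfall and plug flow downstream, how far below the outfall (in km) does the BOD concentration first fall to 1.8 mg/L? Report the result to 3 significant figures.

130 km

Flow-weighted average: C = (85000·2.200 + 7840·132.0) / 92840 = 1222000/92840 = 13.16 mg/L.
5.3%/h lost → k = −ln(1 − 0.053) = 0.05446 h⁻¹.
Set 13.16·exp(−k·t) = 1.8 → t = ln(13.16/1.8)/k = 131500 s = 36.53 h.
Distance = v·t = 0.99·131500 = 130200 m = 130.2 km.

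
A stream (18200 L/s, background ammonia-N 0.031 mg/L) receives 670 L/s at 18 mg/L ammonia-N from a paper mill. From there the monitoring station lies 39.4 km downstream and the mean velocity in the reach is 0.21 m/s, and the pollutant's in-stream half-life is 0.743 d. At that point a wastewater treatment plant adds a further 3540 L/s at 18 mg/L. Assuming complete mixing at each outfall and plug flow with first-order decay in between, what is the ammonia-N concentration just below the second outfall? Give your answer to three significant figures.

Mixed concentration C = ΣQC/ΣQ = (18200·0.03100 + 670.0·18.00) / 18870 = 12620/18870 = 0.6690 mg/L; combined flow 18870 L/s.
Travel time t = 39.4·1000 / 0.21 = 187600 s = 52.12 h.
Half-life 0.743 d → k = ln 2 / 0.743 = 0.9329 d⁻¹.
First-order decay: C = 0.6690·exp(−k·t) = 0.6690·0.1319 = 0.08823 mg/L.
At the second outfall, C = (18870·0.08823 + 3540·18.00) / (18870 + 3540) = 2.918 mg/L.

2.92 mg/L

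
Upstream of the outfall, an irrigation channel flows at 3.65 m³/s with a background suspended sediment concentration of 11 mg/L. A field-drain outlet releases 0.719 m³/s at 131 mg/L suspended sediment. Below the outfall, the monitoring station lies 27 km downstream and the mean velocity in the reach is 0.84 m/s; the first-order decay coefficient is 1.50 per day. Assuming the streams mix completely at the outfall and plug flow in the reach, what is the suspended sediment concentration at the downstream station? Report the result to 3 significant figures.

17.6 mg/L

Flow-weighted average: C = (3.650·11.00 + 0.7190·131.0) / 4.369 = 134.3/4.369 = 30.75 mg/L.
Travel time t = 27·1000 / 0.84 = 32140 s = 8.929 h.
Decay over the reach: 30.75·exp(−kt) = 30.75·0.5723 = 17.60 mg/L.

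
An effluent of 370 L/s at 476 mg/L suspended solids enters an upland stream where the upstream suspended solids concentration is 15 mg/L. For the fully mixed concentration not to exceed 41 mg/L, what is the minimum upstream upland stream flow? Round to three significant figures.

Set C_mix = 41: (Q·15.00 + 370.0·476.0) / (Q + 370.0) = 41
→ Q = 370.0·(476.0 − 41)/(41 − 15.00) = 6190 L/s.

6190 L/s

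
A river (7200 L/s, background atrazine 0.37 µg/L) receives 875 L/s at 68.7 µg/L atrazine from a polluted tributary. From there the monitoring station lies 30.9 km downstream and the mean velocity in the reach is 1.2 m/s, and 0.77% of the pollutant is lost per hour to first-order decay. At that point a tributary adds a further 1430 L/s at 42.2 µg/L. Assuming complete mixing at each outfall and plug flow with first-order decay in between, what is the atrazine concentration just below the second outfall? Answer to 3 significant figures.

After mixing, C = (7200·0.3700 + 875.0·68.70) / 8075 = 62780/8075 = 7.774 µg/L; combined flow 8075 L/s.
Travel time t = 30.9·1000 / 1.2 = 25750 s = 7.153 h.
0.77%/h lost → k = −ln(1 − 0.0077) = 0.007730 h⁻¹.
Decay over the reach: 7.774·exp(−kt) = 7.774·0.9462 = 7.356 µg/L.
Second outfall: C = (8075·7.356 + 1430·42.20)/9505 = 12.60 µg/L.

12.6 µg/L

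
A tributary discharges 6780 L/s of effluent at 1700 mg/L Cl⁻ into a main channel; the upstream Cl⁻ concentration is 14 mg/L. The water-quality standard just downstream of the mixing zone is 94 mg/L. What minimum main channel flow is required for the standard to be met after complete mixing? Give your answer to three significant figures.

136000 L/s

Set C_mix = 94: (Q·14.00 + 6780·1700) / (Q + 6780) = 94
→ Q = 6780·(1700 − 94)/(94 − 14.00) = 136100 L/s.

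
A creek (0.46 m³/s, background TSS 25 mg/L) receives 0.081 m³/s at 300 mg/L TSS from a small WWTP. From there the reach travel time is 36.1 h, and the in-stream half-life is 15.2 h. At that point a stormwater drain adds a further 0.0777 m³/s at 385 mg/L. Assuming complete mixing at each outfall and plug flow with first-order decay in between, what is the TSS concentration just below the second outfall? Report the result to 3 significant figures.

After mixing, C = (0.4600·25.00 + 0.08100·300.0) / 0.5410 = 35.80/0.5410 = 66.17 mg/L; combined flow 0.5410 m³/s.
Half-life 15.2 h → k = ln 2 / 15.2 = 0.04560 h⁻¹ = 1.094 d⁻¹.
After decay, C = 66.17 × e^(−kt) = 66.17 × 0.1928 = 12.76 mg/L.
At the second outfall, C = (0.5410·12.76 + 0.07770·385.0) / (0.5410 + 0.07770) = 59.51 mg/L.

59.5 mg/L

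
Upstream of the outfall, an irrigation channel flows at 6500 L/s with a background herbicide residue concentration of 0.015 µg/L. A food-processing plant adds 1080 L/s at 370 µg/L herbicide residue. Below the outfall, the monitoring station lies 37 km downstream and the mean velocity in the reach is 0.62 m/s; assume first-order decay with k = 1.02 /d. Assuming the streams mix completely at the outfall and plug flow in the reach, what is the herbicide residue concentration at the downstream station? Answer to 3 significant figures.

26.1 µg/L

Conservation of mass: C = (6500·0.01500 + 1080·370.0) / 7580 = 399700/7580 = 52.73 µg/L.
Travel time t = 37·1000 / 0.62 = 59680 s = 16.58 h.
First-order decay: C = 52.73·exp(−k·t) = 52.73·0.4943 = 26.07 µg/L.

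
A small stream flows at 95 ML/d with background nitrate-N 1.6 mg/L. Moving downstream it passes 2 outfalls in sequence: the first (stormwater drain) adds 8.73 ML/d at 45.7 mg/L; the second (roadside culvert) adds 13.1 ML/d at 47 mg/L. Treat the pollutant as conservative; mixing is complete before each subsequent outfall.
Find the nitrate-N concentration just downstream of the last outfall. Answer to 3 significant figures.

9.99 mg/L

After outfall 1: Q = 95.00 + 8.730 = 103.7 ML/d; C = (95.00·1.600 + 8.730·45.70)/103.7 = 5.311 mg/L.
After outfall 2: Q = 103.7 + 13.10 = 116.8 ML/d; C = (103.7·5.311 + 13.10·47.00)/116.8 = 9.986 mg/L.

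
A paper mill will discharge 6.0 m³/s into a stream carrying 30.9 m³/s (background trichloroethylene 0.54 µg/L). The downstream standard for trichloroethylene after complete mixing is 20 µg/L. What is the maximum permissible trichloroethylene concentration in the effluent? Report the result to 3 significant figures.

At the limit, (Qr·Cr + Qe·Cₑ)/(Qr + Qe) = 20:
Cₑ = (36.90·20 − 30.90·0.5400) / 6.000 = 120.2 µg/L.

120 µg/L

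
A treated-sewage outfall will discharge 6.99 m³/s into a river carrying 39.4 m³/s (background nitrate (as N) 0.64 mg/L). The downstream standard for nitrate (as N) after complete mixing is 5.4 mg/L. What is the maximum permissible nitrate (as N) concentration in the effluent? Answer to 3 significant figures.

32.2 mg/L

At the limit, (Qr·Cr + Qe·Cₑ)/(Qr + Qe) = 5.4:
Cₑ = (46.39·5.4 − 39.40·0.6400) / 6.990 = 32.23 mg/L.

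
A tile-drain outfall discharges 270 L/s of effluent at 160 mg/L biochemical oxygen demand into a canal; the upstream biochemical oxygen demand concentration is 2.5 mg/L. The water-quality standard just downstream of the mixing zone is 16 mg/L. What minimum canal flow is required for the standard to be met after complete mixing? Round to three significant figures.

Set C_mix = 16: (Q·2.500 + 270.0·160.0) / (Q + 270.0) = 16
→ Q = 270.0·(160.0 − 16)/(16 − 2.500) = 2880 L/s.

2880 L/s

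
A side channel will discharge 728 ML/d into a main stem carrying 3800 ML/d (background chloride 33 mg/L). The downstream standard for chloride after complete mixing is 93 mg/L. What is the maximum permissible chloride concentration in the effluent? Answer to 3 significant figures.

406 mg/L

At the limit, (Qr·Cr + Qe·Cₑ)/(Qr + Qe) = 93:
Cₑ = (4528·93 − 3800·33.00) / 728.0 = 406.2 mg/L.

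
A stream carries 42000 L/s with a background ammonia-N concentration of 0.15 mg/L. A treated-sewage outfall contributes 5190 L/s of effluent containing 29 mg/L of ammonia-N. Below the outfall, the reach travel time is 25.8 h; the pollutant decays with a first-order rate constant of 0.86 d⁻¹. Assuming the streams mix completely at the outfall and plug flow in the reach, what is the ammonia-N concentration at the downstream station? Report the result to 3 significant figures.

Conservation of mass: C = (42000·0.1500 + 5190·29.00) / 47190 = 156800/47190 = 3.323 mg/L.
Decay over the reach: 3.323·exp(−kt) = 3.323·0.3967 = 1.318 mg/L.

1.32 mg/L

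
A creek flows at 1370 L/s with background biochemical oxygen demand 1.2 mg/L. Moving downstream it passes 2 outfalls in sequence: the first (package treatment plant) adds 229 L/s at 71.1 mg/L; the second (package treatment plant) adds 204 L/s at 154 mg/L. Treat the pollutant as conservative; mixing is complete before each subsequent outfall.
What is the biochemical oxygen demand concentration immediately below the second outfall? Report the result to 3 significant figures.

27.4 mg/L

Outfall 1: combined Q = 1599 L/s; C = (1370·1.200 + 229.0·71.10)/1599 = 11.21 mg/L.
Outfall 2: combined Q = 1803 L/s; C = (1599·11.21 + 204.0·154.0)/1803 = 27.37 mg/L.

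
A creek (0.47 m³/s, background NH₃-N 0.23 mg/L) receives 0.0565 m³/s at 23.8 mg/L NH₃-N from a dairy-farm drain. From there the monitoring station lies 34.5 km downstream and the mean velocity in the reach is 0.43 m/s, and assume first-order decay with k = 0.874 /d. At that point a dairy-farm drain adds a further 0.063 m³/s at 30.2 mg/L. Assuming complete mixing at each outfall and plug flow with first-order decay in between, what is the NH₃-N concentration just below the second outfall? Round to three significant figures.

4.32 mg/L

Mass balance: C = (0.4700·0.2300 + 0.05650·23.80) / 0.5265 = 1.453/0.5265 = 2.759 mg/L; combined flow 0.5265 m³/s.
Travel time t = 34.5·1000 / 0.43 = 80230 s = 22.29 h.
Applying C = C₀e^(−kt): 2.759 × 0.4441 = 1.226 mg/L.
Second outfall: C = (0.5265·1.226 + 0.06300·30.20)/0.5895 = 4.322 mg/L.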